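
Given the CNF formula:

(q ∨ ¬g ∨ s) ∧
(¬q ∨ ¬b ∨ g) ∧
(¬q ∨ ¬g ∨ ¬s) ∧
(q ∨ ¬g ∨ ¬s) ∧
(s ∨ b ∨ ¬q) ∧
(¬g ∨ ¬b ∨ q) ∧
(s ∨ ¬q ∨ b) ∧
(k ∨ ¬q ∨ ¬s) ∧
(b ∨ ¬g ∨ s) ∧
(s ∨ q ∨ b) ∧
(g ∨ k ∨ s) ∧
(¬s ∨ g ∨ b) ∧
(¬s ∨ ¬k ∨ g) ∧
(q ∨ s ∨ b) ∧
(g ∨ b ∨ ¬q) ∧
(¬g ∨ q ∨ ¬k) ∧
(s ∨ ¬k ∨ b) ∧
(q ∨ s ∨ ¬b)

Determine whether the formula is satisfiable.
Yes

Yes, the formula is satisfiable.

One satisfying assignment is: b=True, q=False, s=True, k=False, g=False

Verification: With this assignment, all 18 clauses evaluate to true.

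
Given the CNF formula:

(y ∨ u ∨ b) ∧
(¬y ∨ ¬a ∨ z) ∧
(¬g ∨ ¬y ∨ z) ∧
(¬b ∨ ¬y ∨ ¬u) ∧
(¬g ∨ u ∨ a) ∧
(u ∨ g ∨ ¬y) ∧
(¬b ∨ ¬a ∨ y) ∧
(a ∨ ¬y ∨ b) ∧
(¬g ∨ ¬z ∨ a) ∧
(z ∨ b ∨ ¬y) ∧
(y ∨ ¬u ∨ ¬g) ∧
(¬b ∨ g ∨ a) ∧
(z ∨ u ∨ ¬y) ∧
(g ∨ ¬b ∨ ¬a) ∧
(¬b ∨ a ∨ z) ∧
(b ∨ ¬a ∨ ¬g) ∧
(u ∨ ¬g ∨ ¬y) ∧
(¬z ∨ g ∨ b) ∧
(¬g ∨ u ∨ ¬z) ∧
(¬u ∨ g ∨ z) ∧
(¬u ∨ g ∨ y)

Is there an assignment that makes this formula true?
No

No, the formula is not satisfiable.

No assignment of truth values to the variables can make all 21 clauses true simultaneously.

The formula is UNSAT (unsatisfiable).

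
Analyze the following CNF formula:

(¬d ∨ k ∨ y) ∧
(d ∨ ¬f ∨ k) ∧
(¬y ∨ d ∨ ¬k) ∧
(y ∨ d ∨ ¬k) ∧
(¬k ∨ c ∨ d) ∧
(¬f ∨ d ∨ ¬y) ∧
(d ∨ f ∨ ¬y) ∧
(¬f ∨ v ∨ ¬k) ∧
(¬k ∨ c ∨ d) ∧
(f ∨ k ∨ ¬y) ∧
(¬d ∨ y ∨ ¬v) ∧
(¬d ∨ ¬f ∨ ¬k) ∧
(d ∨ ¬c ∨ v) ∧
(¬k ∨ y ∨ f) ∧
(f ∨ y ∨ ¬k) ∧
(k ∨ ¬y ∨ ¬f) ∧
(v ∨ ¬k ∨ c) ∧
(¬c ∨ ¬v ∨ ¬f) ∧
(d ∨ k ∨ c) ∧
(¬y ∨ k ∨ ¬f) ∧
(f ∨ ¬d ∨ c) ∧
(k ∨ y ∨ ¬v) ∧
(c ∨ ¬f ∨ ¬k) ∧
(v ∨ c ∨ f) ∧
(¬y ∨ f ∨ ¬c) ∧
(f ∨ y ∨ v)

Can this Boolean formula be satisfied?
No

No, the formula is not satisfiable.

No assignment of truth values to the variables can make all 26 clauses true simultaneously.

The formula is UNSAT (unsatisfiable).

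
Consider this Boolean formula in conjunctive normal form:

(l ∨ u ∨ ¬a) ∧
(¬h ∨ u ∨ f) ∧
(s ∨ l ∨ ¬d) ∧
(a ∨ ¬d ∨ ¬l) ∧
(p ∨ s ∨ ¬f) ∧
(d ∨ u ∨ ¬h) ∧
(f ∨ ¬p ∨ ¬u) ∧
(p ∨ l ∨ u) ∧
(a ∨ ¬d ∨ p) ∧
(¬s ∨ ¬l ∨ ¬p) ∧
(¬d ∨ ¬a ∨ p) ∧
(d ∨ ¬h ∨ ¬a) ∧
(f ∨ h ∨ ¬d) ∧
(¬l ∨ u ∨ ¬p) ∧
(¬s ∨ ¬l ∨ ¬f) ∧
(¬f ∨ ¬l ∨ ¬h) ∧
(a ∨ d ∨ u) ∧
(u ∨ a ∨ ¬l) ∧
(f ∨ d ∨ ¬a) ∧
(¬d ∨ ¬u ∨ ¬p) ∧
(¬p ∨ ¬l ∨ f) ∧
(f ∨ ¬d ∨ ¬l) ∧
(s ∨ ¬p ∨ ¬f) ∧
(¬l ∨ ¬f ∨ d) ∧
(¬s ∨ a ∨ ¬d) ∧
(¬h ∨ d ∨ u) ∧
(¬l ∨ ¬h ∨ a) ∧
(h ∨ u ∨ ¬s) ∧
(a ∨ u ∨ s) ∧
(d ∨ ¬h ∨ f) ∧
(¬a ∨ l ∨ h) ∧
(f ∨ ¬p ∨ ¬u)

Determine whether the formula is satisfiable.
Yes

Yes, the formula is satisfiable.

One satisfying assignment is: f=False, u=True, p=False, s=False, h=False, a=False, d=False, l=False

Verification: With this assignment, all 32 clauses evaluate to true.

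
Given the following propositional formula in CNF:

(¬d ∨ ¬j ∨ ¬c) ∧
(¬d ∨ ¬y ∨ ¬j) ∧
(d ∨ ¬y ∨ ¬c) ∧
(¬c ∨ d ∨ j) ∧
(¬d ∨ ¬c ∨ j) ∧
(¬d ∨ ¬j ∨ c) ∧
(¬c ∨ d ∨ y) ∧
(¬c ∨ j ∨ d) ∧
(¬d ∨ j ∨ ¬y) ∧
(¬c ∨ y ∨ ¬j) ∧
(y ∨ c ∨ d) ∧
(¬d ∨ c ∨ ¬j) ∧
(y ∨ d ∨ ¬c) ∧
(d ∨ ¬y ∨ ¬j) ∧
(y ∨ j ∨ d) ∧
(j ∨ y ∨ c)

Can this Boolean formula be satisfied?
Yes

Yes, the formula is satisfiable.

One satisfying assignment is: j=False, y=True, d=False, c=False

Verification: With this assignment, all 16 clauses evaluate to true.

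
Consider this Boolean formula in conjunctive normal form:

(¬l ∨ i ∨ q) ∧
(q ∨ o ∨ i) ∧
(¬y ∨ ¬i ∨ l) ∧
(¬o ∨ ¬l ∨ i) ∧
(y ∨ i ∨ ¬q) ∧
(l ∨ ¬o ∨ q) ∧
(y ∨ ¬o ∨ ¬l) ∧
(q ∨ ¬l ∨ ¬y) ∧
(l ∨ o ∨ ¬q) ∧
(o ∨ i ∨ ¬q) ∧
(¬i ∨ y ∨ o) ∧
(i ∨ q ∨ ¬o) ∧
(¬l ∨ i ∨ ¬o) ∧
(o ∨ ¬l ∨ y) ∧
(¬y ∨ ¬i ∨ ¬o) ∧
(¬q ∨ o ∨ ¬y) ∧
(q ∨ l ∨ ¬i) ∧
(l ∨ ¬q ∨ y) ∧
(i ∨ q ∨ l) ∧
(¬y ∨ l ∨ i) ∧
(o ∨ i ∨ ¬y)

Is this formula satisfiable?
No

No, the formula is not satisfiable.

No assignment of truth values to the variables can make all 21 clauses true simultaneously.

The formula is UNSAT (unsatisfiable).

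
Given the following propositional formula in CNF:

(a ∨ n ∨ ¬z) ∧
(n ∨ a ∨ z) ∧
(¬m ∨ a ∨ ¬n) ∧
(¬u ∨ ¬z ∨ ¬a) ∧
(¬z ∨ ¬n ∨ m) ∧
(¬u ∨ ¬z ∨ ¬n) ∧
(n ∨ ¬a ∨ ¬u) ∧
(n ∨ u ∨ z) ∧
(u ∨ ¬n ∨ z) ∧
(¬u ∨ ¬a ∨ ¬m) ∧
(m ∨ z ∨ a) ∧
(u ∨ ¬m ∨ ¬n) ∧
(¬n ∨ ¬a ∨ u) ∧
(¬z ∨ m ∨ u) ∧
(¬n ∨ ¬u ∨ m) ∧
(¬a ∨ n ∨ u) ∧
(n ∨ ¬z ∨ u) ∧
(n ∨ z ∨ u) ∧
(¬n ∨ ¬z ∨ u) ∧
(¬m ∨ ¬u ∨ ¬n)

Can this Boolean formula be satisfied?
No

No, the formula is not satisfiable.

No assignment of truth values to the variables can make all 20 clauses true simultaneously.

The formula is UNSAT (unsatisfiable).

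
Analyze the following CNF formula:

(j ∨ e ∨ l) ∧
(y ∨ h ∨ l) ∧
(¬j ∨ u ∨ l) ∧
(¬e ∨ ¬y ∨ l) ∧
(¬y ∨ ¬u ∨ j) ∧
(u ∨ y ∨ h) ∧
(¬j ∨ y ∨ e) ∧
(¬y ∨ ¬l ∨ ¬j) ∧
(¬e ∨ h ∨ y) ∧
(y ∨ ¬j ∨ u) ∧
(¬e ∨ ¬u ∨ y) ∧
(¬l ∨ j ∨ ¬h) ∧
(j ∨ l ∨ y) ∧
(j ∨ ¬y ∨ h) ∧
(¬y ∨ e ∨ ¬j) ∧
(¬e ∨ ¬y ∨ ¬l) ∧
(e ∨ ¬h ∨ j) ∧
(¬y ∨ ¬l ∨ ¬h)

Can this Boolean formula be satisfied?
Yes

Yes, the formula is satisfiable.

One satisfying assignment is: e=False, j=False, h=False, l=True, u=True, y=False

Verification: With this assignment, all 18 clauses evaluate to true.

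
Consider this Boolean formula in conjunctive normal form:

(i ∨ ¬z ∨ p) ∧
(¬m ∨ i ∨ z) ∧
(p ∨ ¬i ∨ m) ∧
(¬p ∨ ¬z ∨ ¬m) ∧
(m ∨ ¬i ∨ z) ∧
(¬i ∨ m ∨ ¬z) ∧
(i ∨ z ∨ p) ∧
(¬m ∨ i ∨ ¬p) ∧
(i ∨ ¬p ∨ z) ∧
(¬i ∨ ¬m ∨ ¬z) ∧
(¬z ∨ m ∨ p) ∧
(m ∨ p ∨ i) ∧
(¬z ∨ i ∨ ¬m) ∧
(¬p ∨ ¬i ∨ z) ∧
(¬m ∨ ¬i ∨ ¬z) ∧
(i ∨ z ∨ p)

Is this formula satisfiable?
Yes

Yes, the formula is satisfiable.

One satisfying assignment is: m=False, i=False, p=True, z=True

Verification: With this assignment, all 16 clauses evaluate to true.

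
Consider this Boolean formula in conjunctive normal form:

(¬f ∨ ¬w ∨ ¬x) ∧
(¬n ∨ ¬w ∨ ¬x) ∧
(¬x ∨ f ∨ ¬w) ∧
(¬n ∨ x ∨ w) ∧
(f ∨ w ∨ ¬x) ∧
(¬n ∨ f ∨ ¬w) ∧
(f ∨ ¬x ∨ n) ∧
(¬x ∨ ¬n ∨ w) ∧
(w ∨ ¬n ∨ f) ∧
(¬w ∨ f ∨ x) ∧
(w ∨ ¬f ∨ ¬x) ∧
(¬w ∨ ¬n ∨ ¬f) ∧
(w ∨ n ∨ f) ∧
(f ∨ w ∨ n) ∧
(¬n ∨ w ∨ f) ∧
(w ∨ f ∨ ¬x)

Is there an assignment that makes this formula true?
Yes

Yes, the formula is satisfiable.

One satisfying assignment is: f=True, n=False, w=False, x=False

Verification: With this assignment, all 16 clauses evaluate to true.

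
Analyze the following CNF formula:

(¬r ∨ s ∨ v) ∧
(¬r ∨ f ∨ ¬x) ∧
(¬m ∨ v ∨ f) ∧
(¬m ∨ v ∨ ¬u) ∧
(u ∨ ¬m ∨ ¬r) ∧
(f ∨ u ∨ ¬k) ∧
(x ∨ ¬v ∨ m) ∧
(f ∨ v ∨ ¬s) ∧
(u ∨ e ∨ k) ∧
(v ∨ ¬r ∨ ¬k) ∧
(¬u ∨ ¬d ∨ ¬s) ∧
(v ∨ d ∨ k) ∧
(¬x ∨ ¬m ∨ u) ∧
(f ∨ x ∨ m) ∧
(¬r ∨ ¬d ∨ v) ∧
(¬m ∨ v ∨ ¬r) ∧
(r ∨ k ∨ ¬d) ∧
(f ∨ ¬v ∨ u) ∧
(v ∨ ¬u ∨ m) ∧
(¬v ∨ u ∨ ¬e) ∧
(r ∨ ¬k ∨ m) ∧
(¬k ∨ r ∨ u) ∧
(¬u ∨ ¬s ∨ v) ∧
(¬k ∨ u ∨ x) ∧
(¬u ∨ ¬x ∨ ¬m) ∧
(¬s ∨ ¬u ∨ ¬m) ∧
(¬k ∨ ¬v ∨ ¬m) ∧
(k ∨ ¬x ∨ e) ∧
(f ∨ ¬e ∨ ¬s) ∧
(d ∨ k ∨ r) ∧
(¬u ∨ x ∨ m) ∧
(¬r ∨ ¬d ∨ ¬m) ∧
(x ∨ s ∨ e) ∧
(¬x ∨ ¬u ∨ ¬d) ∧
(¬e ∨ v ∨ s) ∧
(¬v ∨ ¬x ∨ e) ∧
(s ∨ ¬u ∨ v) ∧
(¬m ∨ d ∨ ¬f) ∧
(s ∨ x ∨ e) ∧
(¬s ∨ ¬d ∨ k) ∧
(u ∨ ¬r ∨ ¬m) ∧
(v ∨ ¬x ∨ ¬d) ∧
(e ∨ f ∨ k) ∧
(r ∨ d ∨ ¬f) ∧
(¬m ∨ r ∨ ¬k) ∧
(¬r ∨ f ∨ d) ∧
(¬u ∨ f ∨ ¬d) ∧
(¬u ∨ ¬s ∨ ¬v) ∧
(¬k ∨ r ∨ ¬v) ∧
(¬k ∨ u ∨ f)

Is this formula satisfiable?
Yes

Yes, the formula is satisfiable.

One satisfying assignment is: d=False, x=True, e=True, s=False, m=False, u=True, f=True, r=True, k=False, v=True

Verification: With this assignment, all 50 clauses evaluate to true.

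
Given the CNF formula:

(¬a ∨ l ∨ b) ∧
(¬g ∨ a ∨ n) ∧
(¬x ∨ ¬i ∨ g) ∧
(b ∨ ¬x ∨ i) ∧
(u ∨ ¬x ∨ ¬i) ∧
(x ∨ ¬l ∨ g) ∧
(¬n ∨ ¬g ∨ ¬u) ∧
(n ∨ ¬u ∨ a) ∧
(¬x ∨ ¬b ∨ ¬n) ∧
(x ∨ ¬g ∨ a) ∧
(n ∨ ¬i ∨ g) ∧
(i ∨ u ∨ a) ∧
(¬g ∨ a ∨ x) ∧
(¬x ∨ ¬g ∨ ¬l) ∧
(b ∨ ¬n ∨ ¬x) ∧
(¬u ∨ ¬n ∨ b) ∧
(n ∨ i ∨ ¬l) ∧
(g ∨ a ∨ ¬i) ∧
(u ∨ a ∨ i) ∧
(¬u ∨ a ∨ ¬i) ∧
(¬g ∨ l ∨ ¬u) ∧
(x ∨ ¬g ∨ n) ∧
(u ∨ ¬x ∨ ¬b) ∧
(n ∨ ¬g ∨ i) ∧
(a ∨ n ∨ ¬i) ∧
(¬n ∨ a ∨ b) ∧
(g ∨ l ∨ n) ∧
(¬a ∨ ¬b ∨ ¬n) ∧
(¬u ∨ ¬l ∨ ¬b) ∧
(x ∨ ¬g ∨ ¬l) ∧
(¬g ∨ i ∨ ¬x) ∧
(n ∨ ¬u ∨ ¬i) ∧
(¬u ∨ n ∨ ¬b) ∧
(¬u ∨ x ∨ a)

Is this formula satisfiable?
No

No, the formula is not satisfiable.

No assignment of truth values to the variables can make all 34 clauses true simultaneously.

The formula is UNSAT (unsatisfiable).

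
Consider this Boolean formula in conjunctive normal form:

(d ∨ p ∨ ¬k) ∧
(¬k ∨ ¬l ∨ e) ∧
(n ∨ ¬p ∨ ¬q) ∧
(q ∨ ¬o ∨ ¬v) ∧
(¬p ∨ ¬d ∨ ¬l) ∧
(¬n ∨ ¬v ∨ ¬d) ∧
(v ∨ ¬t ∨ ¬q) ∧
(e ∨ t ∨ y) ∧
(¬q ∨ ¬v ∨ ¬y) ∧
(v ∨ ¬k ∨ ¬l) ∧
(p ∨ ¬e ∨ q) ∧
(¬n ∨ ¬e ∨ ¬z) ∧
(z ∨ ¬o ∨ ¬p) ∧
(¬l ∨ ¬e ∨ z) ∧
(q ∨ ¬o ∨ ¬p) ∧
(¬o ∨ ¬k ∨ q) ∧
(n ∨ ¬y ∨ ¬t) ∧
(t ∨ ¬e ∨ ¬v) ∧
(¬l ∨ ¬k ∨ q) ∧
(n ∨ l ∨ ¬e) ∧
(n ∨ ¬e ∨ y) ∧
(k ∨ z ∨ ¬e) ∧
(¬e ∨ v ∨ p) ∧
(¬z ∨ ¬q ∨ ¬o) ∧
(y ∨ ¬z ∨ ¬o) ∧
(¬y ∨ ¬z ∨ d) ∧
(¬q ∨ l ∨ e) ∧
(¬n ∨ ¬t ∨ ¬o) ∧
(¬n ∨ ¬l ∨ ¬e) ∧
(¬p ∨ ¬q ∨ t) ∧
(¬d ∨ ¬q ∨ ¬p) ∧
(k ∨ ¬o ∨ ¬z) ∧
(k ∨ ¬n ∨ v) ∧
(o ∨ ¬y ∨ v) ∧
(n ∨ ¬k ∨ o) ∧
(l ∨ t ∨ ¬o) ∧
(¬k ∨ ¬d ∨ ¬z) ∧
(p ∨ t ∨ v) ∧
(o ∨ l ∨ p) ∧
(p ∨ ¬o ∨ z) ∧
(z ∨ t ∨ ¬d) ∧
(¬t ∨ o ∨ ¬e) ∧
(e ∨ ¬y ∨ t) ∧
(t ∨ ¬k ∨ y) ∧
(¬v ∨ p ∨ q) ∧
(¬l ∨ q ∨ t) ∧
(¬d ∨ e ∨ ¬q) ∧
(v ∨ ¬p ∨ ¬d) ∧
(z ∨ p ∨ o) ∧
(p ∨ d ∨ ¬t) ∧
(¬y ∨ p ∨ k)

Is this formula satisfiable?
Yes

Yes, the formula is satisfiable.

One satisfying assignment is: y=True, t=True, l=False, e=False, k=False, z=False, p=True, n=True, o=False, v=True, q=False, d=False

Verification: With this assignment, all 51 clauses evaluate to true.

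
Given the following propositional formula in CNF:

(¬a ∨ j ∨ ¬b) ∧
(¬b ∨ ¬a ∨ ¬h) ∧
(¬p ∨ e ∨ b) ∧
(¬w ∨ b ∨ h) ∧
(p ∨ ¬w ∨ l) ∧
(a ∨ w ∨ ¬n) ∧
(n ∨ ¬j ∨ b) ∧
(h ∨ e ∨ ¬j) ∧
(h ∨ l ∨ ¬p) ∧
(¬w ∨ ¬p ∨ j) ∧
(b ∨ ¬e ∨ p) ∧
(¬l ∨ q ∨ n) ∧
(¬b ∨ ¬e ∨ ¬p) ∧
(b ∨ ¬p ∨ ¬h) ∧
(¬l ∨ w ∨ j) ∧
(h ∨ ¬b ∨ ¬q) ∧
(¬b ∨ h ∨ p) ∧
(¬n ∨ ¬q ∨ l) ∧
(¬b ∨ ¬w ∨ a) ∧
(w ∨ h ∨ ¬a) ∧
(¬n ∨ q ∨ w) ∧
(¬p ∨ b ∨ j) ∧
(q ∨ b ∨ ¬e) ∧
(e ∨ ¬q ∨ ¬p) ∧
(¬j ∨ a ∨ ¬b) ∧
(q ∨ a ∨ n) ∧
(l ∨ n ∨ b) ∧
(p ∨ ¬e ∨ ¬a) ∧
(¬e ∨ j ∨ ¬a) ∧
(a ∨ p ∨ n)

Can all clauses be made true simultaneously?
Yes

Yes, the formula is satisfiable.

One satisfying assignment is: q=True, j=True, a=True, n=True, l=True, h=True, w=False, p=False, e=False, b=False

Verification: With this assignment, all 30 clauses evaluate to true.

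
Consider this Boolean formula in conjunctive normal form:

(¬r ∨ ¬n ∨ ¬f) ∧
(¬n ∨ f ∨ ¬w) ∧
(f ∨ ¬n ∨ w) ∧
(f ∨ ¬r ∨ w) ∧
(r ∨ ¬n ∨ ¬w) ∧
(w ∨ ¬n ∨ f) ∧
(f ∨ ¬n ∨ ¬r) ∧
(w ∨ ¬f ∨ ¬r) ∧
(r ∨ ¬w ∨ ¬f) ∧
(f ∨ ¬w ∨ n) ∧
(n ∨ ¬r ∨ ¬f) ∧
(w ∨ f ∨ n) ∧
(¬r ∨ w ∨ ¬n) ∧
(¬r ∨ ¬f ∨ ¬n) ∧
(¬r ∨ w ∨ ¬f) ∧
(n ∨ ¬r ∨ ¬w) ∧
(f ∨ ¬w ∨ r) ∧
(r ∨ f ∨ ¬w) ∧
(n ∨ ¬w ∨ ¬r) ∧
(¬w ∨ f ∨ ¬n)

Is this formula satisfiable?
Yes

Yes, the formula is satisfiable.

One satisfying assignment is: r=False, w=False, f=True, n=False

Verification: With this assignment, all 20 clauses evaluate to true.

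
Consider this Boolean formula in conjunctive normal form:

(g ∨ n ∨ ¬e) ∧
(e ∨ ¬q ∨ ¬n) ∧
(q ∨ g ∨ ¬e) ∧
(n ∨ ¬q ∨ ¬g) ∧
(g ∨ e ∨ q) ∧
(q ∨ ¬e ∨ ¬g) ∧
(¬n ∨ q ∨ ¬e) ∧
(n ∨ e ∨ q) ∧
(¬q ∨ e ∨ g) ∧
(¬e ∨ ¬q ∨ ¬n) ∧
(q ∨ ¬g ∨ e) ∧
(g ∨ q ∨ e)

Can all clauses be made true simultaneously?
No

No, the formula is not satisfiable.

No assignment of truth values to the variables can make all 12 clauses true simultaneously.

The formula is UNSAT (unsatisfiable).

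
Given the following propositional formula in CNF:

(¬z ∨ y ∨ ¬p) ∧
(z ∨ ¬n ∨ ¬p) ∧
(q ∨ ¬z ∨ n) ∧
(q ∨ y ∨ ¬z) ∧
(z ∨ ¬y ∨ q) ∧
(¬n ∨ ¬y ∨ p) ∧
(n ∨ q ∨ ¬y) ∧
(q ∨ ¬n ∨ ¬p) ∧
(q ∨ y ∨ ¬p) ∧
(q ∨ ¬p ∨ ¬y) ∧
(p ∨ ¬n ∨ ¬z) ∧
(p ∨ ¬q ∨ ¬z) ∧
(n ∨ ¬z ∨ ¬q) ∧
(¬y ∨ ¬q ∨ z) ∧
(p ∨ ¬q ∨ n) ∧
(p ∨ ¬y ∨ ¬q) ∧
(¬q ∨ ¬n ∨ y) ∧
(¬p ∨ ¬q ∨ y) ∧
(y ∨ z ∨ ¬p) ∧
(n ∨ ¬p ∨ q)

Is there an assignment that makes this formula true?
Yes

Yes, the formula is satisfiable.

One satisfying assignment is: y=False, n=False, q=False, p=False, z=False

Verification: With this assignment, all 20 clauses evaluate to true.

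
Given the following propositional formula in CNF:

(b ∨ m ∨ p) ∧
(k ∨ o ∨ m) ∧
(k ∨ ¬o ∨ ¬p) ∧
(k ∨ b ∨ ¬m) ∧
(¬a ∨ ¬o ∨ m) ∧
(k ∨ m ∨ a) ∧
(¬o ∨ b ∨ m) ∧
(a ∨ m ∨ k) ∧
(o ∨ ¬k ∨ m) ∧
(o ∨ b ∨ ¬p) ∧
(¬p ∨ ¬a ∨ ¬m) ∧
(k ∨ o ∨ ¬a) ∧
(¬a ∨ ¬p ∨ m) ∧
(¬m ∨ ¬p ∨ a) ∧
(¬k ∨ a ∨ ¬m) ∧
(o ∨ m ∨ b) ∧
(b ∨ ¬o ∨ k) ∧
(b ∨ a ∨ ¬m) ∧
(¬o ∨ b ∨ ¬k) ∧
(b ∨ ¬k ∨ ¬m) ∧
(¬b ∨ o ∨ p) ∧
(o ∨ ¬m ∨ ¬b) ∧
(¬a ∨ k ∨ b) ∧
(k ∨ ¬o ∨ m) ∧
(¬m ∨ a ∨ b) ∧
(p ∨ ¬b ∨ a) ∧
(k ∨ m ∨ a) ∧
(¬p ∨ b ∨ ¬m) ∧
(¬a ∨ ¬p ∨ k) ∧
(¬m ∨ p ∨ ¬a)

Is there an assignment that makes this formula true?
Yes

Yes, the formula is satisfiable.

One satisfying assignment is: p=True, m=False, a=False, k=True, b=True, o=True

Verification: With this assignment, all 30 clauses evaluate to true.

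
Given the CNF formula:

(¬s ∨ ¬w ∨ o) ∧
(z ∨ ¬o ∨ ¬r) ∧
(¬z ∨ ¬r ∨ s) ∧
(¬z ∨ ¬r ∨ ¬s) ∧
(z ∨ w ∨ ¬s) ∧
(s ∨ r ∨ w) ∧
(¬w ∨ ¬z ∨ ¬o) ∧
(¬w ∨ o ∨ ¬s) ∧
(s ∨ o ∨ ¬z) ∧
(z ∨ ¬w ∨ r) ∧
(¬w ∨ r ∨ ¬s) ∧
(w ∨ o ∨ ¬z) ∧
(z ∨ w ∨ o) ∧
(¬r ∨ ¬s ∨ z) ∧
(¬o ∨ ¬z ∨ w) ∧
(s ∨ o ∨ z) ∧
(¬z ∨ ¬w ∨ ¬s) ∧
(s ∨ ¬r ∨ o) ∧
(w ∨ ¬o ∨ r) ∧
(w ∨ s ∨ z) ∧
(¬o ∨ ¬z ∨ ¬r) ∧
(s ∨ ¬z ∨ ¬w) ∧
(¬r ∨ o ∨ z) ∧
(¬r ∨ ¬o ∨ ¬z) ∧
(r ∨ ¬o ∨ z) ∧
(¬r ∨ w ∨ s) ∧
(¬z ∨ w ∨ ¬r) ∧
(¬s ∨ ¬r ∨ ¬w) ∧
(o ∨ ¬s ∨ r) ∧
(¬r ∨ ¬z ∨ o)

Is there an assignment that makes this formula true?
No

No, the formula is not satisfiable.

No assignment of truth values to the variables can make all 30 clauses true simultaneously.

The formula is UNSAT (unsatisfiable).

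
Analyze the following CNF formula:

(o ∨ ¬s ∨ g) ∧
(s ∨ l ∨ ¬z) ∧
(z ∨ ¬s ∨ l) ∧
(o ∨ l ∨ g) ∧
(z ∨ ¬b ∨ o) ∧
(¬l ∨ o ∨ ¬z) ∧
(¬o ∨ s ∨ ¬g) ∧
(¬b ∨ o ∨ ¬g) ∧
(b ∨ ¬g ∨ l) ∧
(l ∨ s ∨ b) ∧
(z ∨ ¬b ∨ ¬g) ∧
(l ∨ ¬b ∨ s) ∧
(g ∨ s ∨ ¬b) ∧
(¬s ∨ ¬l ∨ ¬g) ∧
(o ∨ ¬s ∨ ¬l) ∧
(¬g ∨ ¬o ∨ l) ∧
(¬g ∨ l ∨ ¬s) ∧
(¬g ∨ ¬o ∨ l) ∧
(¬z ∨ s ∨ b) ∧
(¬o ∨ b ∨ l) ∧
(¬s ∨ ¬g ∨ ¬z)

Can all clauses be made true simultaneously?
Yes

Yes, the formula is satisfiable.

One satisfying assignment is: l=True, z=False, o=False, b=False, s=False, g=False

Verification: With this assignment, all 21 clauses evaluate to true.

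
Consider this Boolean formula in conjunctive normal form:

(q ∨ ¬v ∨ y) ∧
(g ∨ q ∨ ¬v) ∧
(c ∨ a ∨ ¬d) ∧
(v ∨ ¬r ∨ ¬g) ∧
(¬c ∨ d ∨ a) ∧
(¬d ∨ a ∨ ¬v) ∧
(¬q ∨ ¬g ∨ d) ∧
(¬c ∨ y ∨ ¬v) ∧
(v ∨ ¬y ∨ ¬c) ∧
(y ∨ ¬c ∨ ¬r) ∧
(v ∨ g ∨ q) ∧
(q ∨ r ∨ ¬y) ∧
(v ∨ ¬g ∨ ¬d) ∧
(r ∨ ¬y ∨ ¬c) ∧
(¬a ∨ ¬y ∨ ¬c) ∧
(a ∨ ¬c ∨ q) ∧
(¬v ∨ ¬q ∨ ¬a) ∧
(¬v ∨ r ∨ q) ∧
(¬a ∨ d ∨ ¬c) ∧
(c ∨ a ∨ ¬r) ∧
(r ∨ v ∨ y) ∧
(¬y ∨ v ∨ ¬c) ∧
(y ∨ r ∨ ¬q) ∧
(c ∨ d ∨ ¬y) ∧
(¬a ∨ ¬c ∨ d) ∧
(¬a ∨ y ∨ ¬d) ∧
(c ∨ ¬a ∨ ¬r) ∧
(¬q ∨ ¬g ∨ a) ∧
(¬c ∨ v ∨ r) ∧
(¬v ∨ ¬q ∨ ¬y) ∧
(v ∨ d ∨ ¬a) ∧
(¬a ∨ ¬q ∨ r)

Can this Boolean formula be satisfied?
No

No, the formula is not satisfiable.

No assignment of truth values to the variables can make all 32 clauses true simultaneously.

The formula is UNSAT (unsatisfiable).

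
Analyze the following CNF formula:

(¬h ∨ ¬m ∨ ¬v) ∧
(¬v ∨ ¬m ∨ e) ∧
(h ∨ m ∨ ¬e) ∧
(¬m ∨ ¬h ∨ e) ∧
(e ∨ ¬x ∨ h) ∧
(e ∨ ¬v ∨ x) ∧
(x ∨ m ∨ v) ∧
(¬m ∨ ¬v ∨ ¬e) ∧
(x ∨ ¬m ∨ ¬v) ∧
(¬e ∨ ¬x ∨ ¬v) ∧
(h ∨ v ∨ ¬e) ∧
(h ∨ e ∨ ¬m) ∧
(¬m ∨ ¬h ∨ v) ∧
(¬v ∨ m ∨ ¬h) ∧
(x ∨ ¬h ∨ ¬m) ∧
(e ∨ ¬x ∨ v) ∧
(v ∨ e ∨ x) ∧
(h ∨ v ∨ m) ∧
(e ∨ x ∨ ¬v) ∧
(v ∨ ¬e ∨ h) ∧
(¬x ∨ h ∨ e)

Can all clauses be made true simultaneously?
Yes

Yes, the formula is satisfiable.

One satisfying assignment is: v=False, e=True, m=False, x=True, h=True

Verification: With this assignment, all 21 clauses evaluate to true.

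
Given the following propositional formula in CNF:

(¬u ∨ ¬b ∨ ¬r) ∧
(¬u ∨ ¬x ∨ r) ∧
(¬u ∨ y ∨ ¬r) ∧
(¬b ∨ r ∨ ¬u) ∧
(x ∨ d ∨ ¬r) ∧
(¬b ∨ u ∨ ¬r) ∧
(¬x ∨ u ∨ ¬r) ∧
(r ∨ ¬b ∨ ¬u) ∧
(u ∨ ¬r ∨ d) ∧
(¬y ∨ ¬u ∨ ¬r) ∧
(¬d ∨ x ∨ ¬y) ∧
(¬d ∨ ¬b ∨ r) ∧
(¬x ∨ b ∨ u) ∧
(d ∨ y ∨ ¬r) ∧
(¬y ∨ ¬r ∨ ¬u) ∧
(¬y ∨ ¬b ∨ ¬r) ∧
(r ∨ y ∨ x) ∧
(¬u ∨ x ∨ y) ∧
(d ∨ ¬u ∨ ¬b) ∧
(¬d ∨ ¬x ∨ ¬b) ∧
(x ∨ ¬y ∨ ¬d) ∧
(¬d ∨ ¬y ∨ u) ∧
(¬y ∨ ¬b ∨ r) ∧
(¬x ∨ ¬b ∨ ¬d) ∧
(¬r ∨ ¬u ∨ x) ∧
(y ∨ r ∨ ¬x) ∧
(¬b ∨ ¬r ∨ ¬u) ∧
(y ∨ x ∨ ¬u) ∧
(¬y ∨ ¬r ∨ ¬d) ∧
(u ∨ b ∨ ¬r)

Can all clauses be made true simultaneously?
Yes

Yes, the formula is satisfiable.

One satisfying assignment is: d=False, u=False, x=False, r=False, y=True, b=False

Verification: With this assignment, all 30 clauses evaluate to true.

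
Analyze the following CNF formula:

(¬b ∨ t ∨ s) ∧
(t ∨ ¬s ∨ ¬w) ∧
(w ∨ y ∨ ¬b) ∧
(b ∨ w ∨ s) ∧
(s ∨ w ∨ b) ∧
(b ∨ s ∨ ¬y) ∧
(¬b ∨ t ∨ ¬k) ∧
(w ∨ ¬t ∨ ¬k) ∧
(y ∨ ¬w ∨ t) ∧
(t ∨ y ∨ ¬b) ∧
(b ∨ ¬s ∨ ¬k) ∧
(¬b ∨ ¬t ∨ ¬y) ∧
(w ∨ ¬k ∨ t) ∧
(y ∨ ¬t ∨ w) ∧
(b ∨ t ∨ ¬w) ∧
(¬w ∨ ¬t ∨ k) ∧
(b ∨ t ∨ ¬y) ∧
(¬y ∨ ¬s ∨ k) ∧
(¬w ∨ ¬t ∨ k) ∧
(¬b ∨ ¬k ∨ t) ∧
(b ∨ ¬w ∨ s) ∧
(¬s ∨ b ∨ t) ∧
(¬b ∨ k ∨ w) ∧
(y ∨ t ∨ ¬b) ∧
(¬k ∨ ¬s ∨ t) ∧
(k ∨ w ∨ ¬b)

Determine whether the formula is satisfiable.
Yes

Yes, the formula is satisfiable.

One satisfying assignment is: t=True, k=True, s=True, w=True, y=False, b=True

Verification: With this assignment, all 26 clauses evaluate to true.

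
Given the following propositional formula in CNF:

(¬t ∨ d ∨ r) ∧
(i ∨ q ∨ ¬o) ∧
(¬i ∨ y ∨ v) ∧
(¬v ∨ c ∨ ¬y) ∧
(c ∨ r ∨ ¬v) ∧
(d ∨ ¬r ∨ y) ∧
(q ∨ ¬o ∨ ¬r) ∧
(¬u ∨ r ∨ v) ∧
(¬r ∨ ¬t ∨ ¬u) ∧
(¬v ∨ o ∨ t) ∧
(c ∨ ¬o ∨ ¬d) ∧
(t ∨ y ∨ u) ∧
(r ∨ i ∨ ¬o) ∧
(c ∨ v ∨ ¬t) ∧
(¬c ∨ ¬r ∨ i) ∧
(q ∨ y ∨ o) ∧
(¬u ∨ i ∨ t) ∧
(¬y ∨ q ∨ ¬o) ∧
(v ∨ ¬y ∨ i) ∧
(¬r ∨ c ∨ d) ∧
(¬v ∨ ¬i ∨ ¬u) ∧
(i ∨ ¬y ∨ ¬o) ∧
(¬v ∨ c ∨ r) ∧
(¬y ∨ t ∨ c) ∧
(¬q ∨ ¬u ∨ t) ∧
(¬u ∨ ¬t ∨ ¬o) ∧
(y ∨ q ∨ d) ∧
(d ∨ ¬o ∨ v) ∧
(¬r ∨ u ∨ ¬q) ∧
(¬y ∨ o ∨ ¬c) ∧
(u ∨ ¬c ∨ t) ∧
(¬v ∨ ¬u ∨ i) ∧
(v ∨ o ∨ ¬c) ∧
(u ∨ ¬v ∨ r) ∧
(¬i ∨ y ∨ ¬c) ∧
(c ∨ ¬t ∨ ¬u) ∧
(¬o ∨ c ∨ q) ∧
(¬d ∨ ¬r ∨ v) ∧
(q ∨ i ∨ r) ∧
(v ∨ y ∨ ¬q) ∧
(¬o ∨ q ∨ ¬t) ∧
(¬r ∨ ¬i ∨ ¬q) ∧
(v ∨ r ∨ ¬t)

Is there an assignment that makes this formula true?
No

No, the formula is not satisfiable.

No assignment of truth values to the variables can make all 43 clauses true simultaneously.

The formula is UNSAT (unsatisfiable).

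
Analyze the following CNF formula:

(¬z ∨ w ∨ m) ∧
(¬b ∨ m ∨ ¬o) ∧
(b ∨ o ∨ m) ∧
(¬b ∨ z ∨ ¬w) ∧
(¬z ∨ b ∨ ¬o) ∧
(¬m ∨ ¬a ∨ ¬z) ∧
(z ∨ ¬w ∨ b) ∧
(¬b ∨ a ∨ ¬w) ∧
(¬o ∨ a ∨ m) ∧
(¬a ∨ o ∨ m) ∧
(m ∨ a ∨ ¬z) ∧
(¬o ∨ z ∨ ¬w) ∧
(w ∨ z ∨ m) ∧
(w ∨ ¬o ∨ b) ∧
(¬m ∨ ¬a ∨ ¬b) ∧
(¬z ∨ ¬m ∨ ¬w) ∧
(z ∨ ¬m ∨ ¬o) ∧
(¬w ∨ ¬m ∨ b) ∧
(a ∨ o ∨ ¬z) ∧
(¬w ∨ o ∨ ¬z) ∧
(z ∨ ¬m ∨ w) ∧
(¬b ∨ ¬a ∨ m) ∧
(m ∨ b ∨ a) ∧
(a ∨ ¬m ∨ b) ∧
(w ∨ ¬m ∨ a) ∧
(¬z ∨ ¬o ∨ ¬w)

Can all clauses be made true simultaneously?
No

No, the formula is not satisfiable.

No assignment of truth values to the variables can make all 26 clauses true simultaneously.

The formula is UNSAT (unsatisfiable).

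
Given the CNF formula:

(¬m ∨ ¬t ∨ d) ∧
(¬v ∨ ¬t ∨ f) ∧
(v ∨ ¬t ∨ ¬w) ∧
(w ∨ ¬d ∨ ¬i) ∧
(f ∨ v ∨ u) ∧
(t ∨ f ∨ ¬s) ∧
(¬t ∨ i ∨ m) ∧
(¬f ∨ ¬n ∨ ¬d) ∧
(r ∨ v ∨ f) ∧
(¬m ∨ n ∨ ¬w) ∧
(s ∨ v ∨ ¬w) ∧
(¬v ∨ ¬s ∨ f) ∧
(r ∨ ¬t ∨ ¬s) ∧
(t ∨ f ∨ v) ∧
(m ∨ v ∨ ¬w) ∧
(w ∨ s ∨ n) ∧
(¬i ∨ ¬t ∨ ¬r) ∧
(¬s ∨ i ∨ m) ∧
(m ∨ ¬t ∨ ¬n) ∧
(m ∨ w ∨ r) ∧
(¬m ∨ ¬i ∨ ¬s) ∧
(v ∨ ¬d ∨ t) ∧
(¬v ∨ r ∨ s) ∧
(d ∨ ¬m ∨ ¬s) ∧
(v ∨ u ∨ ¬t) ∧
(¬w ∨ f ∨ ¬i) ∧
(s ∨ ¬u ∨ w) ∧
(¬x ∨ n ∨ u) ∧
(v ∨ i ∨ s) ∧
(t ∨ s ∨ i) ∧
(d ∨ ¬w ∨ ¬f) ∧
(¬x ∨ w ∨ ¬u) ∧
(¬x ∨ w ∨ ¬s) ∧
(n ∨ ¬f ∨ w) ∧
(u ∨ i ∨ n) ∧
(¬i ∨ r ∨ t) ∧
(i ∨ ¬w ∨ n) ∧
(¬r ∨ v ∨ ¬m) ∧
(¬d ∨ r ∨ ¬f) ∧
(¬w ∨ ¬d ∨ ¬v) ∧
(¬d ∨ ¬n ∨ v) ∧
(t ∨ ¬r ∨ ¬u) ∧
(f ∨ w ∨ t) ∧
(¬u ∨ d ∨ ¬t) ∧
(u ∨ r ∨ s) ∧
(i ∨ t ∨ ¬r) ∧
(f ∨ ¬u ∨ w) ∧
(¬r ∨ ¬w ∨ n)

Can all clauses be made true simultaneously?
Yes

Yes, the formula is satisfiable.

One satisfying assignment is: r=True, f=True, n=True, s=True, i=True, v=False, m=False, d=False, x=False, w=False, u=False, t=False

Verification: With this assignment, all 48 clauses evaluate to true.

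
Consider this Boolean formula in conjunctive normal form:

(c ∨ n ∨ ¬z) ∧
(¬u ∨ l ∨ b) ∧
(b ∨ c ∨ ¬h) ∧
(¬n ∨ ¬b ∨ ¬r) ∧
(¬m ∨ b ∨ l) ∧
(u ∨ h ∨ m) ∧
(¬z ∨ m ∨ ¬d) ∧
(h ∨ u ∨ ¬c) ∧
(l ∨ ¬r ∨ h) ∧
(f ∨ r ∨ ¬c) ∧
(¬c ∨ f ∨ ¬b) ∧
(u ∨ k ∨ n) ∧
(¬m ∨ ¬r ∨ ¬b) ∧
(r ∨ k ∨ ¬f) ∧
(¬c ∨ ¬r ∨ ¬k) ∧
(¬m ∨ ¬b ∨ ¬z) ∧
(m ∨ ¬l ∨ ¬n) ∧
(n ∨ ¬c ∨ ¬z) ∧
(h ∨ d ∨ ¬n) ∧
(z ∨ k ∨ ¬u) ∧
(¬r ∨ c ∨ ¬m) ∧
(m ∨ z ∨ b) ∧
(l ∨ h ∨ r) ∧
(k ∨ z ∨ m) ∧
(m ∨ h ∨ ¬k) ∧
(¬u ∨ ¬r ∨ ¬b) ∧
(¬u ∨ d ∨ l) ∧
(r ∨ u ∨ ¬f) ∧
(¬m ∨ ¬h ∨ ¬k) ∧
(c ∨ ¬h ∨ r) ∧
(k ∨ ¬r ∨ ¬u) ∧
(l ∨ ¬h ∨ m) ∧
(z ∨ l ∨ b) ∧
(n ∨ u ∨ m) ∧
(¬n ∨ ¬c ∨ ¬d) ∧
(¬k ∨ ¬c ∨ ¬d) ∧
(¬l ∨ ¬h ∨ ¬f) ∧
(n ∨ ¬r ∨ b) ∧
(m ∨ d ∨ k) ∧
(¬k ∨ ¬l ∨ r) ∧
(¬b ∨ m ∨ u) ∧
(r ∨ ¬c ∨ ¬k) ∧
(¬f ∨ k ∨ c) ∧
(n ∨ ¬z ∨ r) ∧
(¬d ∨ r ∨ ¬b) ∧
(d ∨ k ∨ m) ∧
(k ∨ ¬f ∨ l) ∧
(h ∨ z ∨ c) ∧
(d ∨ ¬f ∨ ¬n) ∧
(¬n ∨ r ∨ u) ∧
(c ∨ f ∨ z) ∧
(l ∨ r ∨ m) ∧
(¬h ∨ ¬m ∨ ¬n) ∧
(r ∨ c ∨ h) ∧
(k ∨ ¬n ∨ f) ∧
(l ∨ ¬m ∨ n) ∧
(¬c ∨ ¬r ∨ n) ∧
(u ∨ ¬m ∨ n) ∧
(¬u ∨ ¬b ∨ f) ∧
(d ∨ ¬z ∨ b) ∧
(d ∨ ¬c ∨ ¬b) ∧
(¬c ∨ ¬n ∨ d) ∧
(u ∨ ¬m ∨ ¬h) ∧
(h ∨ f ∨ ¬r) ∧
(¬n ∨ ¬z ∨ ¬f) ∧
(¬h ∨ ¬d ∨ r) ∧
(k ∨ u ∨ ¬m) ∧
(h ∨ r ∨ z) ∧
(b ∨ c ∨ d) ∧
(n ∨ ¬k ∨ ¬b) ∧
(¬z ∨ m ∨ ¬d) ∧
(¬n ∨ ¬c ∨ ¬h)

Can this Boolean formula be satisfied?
No

No, the formula is not satisfiable.

No assignment of truth values to the variables can make all 72 clauses true simultaneously.

The formula is UNSAT (unsatisfiable).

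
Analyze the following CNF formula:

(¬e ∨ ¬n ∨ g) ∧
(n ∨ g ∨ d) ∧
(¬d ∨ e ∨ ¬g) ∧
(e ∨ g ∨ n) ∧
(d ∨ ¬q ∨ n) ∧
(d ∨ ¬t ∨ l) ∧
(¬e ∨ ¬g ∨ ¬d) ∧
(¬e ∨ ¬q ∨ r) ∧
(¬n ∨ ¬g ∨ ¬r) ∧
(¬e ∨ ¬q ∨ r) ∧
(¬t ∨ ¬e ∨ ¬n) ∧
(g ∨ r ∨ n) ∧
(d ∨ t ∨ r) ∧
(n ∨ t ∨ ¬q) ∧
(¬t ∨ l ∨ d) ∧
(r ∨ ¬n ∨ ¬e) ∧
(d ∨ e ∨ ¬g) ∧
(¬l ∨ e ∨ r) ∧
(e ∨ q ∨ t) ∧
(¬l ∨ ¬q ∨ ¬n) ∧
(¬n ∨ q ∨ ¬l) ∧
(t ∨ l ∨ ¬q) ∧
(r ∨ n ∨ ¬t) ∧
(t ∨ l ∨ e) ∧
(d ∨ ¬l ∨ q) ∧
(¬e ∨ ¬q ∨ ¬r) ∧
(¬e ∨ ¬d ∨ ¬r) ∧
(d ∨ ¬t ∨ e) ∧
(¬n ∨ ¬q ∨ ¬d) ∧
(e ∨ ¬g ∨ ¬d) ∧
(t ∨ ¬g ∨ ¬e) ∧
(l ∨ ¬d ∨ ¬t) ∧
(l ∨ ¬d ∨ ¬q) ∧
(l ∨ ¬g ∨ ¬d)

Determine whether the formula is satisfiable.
No

No, the formula is not satisfiable.

No assignment of truth values to the variables can make all 34 clauses true simultaneously.

The formula is UNSAT (unsatisfiable).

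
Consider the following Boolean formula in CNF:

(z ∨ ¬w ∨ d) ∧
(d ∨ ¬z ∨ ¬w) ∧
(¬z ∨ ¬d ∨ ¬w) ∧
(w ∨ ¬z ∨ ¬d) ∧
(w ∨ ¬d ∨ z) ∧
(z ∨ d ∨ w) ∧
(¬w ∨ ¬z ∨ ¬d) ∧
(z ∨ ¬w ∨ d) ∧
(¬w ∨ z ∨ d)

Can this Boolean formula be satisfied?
Yes

Yes, the formula is satisfiable.

One satisfying assignment is: w=False, d=False, z=True

Verification: With this assignment, all 9 clauses evaluate to true.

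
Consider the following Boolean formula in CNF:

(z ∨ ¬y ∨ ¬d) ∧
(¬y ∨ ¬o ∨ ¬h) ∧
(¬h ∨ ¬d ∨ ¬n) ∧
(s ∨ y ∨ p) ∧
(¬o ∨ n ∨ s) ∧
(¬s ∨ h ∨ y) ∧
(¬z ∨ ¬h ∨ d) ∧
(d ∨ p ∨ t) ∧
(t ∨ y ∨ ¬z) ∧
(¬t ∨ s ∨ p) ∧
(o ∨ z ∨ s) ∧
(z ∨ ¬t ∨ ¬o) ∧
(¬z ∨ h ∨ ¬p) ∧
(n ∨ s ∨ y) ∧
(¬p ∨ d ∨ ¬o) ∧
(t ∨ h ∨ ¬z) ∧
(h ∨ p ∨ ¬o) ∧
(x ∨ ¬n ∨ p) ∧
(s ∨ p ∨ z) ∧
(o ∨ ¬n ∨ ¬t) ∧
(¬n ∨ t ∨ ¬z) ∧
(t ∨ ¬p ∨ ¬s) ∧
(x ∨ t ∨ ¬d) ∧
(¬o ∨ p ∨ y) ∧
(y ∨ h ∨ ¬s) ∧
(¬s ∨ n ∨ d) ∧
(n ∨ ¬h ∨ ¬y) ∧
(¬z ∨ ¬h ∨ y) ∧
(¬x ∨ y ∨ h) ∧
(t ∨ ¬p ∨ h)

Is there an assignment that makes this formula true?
Yes

Yes, the formula is satisfiable.

One satisfying assignment is: t=True, o=False, y=False, z=False, s=True, p=False, x=True, h=True, d=True, n=False

Verification: With this assignment, all 30 clauses evaluate to true.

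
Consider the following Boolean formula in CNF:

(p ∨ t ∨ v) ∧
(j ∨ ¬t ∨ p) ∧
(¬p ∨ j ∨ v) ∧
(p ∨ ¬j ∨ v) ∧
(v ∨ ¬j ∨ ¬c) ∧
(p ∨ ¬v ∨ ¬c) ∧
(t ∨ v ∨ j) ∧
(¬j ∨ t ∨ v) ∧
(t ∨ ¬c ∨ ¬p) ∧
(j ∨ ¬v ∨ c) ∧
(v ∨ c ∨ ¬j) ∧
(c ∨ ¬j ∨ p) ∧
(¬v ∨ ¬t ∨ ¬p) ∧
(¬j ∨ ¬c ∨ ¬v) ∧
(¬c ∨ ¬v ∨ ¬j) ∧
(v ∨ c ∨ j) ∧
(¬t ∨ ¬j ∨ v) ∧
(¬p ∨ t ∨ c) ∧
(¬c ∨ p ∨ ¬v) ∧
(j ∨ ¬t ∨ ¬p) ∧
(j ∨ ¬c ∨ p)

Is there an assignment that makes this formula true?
No

No, the formula is not satisfiable.

No assignment of truth values to the variables can make all 21 clauses true simultaneously.

The formula is UNSAT (unsatisfiable).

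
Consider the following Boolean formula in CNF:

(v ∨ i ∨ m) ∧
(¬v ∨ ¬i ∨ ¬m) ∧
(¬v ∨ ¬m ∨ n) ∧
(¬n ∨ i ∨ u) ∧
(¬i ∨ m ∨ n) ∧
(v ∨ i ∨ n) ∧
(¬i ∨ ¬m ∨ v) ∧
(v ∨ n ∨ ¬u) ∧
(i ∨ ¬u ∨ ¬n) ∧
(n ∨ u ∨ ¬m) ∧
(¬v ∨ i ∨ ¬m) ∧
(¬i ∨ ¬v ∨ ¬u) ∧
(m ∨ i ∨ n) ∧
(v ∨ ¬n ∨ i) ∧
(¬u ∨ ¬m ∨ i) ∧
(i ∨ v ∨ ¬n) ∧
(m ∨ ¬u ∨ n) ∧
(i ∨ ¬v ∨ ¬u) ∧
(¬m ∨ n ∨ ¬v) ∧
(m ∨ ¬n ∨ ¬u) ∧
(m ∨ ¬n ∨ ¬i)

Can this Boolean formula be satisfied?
No

No, the formula is not satisfiable.

No assignment of truth values to the variables can make all 21 clauses true simultaneously.

The formula is UNSAT (unsatisfiable).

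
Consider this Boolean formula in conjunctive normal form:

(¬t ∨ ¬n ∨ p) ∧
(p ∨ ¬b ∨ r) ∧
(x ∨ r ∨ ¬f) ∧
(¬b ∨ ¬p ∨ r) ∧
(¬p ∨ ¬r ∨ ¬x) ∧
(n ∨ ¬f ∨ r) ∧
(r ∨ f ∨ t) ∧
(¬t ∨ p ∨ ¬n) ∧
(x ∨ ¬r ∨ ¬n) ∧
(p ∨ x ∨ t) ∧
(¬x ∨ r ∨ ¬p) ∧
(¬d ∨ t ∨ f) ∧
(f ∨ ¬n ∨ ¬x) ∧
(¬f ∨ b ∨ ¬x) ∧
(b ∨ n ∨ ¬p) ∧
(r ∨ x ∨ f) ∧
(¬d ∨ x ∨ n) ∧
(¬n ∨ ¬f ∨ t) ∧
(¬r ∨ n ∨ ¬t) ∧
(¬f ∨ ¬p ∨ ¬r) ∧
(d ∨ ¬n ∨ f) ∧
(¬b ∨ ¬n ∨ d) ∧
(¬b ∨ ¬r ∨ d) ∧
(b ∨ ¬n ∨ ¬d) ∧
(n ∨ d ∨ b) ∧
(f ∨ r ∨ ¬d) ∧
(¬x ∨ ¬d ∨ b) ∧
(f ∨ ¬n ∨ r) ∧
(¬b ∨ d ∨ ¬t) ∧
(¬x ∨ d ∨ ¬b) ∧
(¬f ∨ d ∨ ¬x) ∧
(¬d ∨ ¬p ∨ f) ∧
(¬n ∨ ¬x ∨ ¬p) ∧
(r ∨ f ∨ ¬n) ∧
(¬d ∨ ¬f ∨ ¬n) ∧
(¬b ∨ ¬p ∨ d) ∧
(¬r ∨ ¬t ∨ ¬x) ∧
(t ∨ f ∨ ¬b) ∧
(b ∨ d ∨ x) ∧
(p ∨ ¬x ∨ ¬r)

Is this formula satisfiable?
No

No, the formula is not satisfiable.

No assignment of truth values to the variables can make all 40 clauses true simultaneously.

The formula is UNSAT (unsatisfiable).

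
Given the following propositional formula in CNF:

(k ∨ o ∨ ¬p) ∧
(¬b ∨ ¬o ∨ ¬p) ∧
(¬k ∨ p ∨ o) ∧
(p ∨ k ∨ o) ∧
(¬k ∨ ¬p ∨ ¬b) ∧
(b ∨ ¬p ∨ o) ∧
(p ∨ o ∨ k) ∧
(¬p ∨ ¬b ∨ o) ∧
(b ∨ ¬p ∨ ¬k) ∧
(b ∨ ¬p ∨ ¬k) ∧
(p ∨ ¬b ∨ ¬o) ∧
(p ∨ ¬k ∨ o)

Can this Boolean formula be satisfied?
Yes

Yes, the formula is satisfiable.

One satisfying assignment is: o=True, k=False, b=False, p=False

Verification: With this assignment, all 12 clauses evaluate to true.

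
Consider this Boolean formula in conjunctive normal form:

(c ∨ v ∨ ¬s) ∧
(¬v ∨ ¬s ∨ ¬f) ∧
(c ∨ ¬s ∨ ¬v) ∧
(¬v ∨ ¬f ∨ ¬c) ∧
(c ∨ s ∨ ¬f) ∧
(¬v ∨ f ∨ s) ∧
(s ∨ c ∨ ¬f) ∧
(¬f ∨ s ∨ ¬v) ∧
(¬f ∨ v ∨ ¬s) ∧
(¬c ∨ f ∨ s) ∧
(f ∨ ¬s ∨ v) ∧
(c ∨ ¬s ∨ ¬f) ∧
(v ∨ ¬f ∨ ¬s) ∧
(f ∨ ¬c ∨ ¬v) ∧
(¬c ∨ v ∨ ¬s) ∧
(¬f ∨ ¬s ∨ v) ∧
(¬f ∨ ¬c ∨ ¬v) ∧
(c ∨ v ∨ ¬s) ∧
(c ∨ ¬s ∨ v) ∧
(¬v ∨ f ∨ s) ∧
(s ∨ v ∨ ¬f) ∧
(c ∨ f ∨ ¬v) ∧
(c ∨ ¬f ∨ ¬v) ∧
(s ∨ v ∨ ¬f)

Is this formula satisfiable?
Yes

Yes, the formula is satisfiable.

One satisfying assignment is: v=False, f=False, c=False, s=False

Verification: With this assignment, all 24 clauses evaluate to true.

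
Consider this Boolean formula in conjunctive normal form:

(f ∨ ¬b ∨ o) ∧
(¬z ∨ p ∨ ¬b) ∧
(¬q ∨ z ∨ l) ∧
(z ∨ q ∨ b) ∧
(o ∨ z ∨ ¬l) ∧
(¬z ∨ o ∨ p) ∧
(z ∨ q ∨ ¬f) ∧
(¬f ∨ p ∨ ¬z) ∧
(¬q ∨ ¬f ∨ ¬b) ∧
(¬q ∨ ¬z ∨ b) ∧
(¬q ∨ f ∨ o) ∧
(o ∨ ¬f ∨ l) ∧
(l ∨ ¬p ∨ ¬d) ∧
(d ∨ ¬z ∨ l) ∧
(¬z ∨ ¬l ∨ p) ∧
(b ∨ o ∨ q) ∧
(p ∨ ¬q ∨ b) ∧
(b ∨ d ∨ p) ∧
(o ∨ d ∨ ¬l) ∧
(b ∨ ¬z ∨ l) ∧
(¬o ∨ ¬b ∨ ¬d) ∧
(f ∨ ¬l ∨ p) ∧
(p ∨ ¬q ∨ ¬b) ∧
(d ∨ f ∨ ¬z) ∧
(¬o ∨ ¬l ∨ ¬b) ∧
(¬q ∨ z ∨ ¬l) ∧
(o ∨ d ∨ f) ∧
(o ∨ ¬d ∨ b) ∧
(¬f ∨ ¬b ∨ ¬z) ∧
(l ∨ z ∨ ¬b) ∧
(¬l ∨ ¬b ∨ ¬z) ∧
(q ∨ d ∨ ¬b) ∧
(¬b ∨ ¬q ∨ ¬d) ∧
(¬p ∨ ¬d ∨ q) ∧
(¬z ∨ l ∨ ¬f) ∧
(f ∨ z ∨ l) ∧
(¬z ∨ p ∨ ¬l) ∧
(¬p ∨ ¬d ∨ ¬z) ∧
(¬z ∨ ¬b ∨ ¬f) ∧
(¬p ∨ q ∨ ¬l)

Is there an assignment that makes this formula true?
No

No, the formula is not satisfiable.

No assignment of truth values to the variables can make all 40 clauses true simultaneously.

The formula is UNSAT (unsatisfiable).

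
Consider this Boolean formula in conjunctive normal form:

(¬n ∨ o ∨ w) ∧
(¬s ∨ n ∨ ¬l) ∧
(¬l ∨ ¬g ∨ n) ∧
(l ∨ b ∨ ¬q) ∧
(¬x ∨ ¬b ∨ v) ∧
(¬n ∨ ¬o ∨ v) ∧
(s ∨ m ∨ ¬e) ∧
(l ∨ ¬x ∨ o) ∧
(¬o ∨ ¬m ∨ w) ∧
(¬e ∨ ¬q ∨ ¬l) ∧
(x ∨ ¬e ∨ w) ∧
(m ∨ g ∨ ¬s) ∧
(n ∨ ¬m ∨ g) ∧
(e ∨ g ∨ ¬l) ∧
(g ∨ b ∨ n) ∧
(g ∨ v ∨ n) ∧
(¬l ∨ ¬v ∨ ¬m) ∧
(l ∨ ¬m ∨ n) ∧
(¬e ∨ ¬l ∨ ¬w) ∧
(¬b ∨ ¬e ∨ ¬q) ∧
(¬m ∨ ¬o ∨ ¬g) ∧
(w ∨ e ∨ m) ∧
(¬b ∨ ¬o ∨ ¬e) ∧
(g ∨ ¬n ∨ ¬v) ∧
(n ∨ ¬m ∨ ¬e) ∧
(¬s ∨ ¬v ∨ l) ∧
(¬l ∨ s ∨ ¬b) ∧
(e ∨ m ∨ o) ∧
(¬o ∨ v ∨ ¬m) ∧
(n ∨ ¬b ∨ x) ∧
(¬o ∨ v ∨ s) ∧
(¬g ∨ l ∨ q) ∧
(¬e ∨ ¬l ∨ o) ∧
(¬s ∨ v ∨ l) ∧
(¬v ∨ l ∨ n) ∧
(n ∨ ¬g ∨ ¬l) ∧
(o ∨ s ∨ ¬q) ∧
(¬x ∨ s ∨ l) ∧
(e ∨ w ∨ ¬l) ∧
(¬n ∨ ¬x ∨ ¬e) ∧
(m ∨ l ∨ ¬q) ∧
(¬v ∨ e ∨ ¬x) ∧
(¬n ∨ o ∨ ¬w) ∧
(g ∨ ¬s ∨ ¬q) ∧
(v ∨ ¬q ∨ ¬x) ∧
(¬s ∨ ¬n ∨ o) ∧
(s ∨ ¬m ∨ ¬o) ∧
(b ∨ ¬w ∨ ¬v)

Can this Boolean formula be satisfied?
Yes

Yes, the formula is satisfiable.

One satisfying assignment is: b=True, g=True, w=True, q=False, l=True, m=False, o=True, x=False, s=True, v=True, e=False, n=True

Verification: With this assignment, all 48 clauses evaluate to true.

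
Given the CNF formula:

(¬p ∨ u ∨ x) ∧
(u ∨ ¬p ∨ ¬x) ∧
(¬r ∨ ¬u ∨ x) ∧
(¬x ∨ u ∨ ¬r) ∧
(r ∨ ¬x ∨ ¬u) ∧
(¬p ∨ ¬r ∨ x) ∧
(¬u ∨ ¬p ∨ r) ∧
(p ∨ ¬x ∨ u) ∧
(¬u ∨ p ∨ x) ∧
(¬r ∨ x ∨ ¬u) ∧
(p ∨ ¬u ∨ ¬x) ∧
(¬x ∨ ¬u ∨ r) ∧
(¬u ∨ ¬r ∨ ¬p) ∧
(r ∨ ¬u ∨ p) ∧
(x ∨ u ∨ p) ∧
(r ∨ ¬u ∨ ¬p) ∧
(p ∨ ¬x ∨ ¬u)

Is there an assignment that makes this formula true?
No

No, the formula is not satisfiable.

No assignment of truth values to the variables can make all 17 clauses true simultaneously.

The formula is UNSAT (unsatisfiable).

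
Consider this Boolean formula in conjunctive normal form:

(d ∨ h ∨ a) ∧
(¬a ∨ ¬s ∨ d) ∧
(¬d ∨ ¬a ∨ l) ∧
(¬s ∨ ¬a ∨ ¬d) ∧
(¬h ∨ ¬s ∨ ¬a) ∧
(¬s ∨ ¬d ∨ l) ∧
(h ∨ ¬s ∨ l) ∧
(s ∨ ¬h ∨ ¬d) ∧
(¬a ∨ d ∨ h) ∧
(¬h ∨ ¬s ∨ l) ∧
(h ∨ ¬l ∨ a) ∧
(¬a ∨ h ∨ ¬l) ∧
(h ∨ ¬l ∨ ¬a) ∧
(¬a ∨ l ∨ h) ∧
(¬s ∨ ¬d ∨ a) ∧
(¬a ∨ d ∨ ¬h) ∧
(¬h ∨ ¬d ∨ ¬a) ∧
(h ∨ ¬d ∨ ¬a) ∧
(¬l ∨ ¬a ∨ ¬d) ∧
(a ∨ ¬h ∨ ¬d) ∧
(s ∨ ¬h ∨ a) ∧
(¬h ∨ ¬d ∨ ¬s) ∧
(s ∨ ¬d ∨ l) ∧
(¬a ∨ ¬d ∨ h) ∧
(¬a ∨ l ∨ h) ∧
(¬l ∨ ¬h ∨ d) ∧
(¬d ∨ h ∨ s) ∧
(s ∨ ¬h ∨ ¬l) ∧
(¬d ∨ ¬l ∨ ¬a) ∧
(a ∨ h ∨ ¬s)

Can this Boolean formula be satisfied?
No

No, the formula is not satisfiable.

No assignment of truth values to the variables can make all 30 clauses true simultaneously.

The formula is UNSAT (unsatisfiable).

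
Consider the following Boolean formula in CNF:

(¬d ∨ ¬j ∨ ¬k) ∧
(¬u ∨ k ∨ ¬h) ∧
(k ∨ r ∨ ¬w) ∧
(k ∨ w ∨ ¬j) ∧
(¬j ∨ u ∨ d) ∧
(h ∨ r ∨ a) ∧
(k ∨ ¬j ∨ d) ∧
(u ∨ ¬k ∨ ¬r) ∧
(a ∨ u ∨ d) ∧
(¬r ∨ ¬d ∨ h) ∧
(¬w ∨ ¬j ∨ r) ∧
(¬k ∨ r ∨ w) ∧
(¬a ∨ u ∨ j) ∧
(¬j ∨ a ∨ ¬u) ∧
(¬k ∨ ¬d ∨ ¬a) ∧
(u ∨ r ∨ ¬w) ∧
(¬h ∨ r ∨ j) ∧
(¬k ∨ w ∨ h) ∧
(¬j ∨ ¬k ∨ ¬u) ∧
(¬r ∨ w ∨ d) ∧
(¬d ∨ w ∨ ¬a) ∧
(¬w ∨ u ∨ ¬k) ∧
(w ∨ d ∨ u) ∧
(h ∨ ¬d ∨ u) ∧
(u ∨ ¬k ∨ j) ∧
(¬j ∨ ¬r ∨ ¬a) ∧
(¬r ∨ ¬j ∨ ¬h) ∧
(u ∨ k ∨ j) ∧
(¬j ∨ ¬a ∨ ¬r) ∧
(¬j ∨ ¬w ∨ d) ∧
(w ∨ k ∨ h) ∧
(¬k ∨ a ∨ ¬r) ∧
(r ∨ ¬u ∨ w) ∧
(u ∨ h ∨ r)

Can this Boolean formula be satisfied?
Yes

Yes, the formula is satisfiable.

One satisfying assignment is: j=False, u=True, w=True, a=True, k=True, d=False, r=False, h=False

Verification: With this assignment, all 34 clauses evaluate to true.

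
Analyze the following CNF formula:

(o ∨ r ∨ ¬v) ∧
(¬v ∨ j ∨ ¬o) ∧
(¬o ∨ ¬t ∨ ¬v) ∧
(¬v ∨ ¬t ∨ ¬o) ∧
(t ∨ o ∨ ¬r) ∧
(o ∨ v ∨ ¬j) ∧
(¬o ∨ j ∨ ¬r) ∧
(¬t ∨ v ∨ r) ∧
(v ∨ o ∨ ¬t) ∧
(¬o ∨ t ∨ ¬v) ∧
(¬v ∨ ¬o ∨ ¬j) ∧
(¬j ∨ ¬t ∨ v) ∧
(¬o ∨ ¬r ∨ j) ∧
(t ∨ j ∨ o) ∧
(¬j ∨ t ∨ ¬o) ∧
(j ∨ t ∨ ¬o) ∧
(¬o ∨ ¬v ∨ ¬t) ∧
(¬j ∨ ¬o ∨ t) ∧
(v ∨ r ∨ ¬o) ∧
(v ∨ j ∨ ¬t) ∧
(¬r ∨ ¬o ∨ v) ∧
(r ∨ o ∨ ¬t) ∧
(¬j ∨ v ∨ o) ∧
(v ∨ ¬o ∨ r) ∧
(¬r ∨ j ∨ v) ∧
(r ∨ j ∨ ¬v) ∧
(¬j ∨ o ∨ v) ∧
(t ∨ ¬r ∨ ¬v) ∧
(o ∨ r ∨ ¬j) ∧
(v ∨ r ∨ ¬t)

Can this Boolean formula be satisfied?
Yes

Yes, the formula is satisfiable.

One satisfying assignment is: o=False, v=True, t=True, j=False, r=True

Verification: With this assignment, all 30 clauses evaluate to true.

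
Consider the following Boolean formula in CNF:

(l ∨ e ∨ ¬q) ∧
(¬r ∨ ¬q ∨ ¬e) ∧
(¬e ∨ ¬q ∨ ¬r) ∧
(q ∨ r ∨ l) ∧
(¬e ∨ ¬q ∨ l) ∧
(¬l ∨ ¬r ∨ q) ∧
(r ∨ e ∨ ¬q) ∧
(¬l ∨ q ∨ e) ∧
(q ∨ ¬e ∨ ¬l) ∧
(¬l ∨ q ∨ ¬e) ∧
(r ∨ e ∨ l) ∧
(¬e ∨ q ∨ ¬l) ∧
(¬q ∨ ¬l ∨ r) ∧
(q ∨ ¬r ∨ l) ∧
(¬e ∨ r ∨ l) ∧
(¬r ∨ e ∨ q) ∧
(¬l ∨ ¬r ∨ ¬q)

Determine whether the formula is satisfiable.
No

No, the formula is not satisfiable.

No assignment of truth values to the variables can make all 17 clauses true simultaneously.

The formula is UNSAT (unsatisfiable).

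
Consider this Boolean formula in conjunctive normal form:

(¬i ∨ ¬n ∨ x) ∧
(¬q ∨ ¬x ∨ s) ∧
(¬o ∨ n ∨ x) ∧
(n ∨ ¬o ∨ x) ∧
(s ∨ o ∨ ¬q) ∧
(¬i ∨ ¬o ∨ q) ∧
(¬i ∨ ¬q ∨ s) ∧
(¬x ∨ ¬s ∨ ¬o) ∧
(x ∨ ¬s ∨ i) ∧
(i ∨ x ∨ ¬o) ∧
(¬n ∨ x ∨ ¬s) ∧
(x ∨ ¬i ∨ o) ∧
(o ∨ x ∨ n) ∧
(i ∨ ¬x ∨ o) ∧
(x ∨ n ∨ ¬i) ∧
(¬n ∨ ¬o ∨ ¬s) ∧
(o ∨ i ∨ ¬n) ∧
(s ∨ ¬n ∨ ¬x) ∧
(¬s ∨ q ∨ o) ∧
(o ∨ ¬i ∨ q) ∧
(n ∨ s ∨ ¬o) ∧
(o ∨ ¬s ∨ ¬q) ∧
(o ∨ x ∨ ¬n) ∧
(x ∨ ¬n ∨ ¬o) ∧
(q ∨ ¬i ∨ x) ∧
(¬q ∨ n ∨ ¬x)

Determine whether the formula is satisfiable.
No

No, the formula is not satisfiable.

No assignment of truth values to the variables can make all 26 clauses true simultaneously.

The formula is UNSAT (unsatisfiable).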